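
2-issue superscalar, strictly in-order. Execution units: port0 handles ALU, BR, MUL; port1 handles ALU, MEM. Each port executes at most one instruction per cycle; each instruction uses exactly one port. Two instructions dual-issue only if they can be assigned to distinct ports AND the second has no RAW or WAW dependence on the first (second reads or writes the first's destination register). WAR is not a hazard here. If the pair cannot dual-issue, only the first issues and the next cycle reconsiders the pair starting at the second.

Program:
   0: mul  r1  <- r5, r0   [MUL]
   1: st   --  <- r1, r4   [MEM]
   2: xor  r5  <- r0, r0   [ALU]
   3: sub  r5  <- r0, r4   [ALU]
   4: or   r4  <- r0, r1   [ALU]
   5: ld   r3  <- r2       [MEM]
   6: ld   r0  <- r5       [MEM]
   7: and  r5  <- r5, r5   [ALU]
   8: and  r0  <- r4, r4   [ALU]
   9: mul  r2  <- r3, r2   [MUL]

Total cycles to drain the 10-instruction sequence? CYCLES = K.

#0 head=0: mul.MUL i0 RAW r1
#1 head=1: st.MEM xor.ALU i1+i2 2-wide
#2 head=3: sub.ALU or.ALU i3+i4 2-wide
#3 head=5: ld.MEM i5 no-port MEM/MEM
#4 head=6: ld.MEM and.ALU i6+i7 2-wide
#5 head=8: and.ALU mul.MUL i8+i9 2-wide

CYCLES = 6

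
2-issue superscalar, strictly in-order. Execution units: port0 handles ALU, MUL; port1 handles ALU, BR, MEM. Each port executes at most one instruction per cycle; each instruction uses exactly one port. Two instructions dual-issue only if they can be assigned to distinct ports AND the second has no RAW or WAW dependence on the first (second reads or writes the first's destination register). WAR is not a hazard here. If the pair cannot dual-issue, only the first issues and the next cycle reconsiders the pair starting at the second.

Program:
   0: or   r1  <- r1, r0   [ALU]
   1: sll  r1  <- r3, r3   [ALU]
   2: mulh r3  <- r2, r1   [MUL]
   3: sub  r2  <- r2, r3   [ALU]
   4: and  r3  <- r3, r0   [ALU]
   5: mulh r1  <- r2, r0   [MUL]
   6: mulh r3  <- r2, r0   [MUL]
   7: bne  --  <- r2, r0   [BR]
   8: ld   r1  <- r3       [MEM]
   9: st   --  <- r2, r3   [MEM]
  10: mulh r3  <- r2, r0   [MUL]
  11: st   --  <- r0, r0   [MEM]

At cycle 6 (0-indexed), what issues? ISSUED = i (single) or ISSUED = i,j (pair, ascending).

[0] i0  or.ALU  -- WAW r1
[1] i1  sll.ALU  -- RAW r1
[2] i2  mulh.MUL  -- RAW r3
[3] i3,i4  sub.ALU+and.ALU  -- 2-wide
[4] i5  mulh.MUL  -- no-port MUL/MUL
[5] i6,i7  mulh.MUL+bne.BR  -- 2-wide
[6] i8  ld.MEM  -- no-port MEM/MEM
[7] i9,i10  st.MEM+mulh.MUL  -- 2-wide
[8] i11  st.MEM  -- tail

ISSUED = 8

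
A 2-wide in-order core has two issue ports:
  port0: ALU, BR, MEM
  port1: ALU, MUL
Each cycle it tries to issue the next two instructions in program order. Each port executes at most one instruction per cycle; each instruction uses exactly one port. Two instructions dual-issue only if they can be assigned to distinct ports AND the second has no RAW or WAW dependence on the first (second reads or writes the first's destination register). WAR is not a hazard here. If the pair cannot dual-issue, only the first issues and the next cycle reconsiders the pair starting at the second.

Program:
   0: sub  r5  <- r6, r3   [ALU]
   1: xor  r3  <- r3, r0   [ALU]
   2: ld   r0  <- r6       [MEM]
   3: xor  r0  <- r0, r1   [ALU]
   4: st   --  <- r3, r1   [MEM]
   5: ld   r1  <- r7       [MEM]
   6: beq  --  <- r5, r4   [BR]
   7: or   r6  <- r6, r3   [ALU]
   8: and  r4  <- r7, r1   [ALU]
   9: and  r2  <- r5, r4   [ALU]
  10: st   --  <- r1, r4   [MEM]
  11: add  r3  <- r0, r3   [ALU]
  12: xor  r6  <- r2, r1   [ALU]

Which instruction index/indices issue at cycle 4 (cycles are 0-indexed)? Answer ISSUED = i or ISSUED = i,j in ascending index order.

t=0 i0,i1:sub;xor ; 2-wide
t=1 i2:ld ; RAW+WAW r0
t=2 i3,i4:xor;st ; 2-wide
t=3 i5:ld ; no-port MEM/BR
t=4 i6,i7:beq;or ; 2-wide
t=5 i8:and ; RAW r4
t=6 i9,i10:and;st ; 2-wide
t=7 i11,i12:add;xor ; 2-wide

ISSUED = 6,7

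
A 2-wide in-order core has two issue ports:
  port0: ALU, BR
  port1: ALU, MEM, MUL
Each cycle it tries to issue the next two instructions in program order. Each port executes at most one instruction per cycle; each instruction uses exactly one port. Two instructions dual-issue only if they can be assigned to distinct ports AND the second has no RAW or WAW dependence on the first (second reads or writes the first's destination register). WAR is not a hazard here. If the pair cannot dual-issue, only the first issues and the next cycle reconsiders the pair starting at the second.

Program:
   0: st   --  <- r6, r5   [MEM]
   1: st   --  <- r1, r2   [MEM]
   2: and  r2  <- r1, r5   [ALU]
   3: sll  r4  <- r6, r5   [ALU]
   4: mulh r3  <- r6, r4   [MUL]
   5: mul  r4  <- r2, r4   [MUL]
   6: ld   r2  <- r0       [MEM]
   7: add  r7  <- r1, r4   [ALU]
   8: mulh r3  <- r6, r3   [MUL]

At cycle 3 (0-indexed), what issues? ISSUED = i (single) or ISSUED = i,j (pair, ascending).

0. st.MEM @i0  | no-port MEM/MEM
1. st.MEM;and.ALU @i1/i2  | dual
2. sll.ALU @i3  | RAW r4
3. mulh.MUL @i4  | no-port MUL/MUL
4. mul.MUL @i5  | no-port MUL/MEM
5. ld.MEM;add.ALU @i6/i7  | dual
6. mulh.MUL @i8  | tail

ISSUED = 4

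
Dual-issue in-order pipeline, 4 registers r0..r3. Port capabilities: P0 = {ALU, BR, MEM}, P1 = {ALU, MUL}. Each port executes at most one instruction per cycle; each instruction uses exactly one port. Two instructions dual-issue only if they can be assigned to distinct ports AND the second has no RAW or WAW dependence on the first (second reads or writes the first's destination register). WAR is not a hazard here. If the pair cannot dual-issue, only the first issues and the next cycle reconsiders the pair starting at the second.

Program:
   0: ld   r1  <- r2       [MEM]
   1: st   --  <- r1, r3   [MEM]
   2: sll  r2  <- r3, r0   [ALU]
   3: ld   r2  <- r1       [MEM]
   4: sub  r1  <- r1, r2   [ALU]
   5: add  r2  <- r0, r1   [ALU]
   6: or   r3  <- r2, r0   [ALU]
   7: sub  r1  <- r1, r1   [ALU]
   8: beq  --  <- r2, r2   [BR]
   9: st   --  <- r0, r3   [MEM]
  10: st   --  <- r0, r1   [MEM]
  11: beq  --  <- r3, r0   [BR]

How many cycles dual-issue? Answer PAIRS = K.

PAIRS = 2

0. ld @i0  | no-port MEM/MEM
1. st sll @i1/i2  | pair
2. ld @i3  | RAW r2
3. sub @i4  | RAW r1
4. add @i5  | RAW r2
5. or sub @i6/i7  | pair
6. beq @i8  | no-port BR/MEM
7. st @i9  | no-port MEM/MEM
8. st @i10  | no-port MEM/BR
9. beq @i11  | tail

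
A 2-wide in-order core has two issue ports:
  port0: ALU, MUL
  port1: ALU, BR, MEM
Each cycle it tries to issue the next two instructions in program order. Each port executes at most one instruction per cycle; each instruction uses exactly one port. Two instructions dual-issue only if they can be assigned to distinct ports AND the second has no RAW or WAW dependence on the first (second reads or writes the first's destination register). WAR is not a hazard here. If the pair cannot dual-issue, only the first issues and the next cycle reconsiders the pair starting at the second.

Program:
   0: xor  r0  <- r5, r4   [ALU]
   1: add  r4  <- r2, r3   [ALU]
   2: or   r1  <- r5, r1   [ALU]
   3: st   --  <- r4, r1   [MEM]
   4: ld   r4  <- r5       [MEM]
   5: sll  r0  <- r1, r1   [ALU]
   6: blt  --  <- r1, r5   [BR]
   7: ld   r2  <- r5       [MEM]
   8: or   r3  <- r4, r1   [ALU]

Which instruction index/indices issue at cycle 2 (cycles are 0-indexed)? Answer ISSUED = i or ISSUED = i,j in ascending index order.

ISSUED = 3

0. xor.ALU/add.ALU @i0+i1  | 2-wide
1. or.ALU @i2  | RAW r1
2. st.MEM @i3  | no-port MEM/MEM
3. ld.MEM/sll.ALU @i4+i5  | 2-wide
4. blt.BR @i6  | no-port BR/MEM
5. ld.MEM/or.ALU @i7+i8  | 2-wide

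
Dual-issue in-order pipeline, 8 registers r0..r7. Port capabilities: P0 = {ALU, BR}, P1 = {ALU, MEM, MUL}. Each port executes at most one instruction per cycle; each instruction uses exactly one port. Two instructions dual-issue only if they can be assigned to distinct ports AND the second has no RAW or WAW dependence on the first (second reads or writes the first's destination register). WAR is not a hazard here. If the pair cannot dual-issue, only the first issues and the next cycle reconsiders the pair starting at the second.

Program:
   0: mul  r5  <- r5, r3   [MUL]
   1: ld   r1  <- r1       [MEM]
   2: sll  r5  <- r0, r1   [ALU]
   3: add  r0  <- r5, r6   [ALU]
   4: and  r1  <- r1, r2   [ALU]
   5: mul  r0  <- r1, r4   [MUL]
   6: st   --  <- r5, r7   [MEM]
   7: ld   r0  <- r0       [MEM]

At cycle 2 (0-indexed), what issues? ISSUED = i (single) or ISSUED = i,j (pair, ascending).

  cy0 -> i0 (mul) no-port MUL/MEM
  cy1 -> i1 (ld) RAW r1
  cy2 -> i2 (sll) RAW r5
  cy3 -> i3&i4 (add and) 2-wide
  cy4 -> i5 (mul) no-port MUL/MEM
  cy5 -> i6 (st) no-port MEM/MEM
  cy6 -> i7 (ld) tail

ISSUED = 2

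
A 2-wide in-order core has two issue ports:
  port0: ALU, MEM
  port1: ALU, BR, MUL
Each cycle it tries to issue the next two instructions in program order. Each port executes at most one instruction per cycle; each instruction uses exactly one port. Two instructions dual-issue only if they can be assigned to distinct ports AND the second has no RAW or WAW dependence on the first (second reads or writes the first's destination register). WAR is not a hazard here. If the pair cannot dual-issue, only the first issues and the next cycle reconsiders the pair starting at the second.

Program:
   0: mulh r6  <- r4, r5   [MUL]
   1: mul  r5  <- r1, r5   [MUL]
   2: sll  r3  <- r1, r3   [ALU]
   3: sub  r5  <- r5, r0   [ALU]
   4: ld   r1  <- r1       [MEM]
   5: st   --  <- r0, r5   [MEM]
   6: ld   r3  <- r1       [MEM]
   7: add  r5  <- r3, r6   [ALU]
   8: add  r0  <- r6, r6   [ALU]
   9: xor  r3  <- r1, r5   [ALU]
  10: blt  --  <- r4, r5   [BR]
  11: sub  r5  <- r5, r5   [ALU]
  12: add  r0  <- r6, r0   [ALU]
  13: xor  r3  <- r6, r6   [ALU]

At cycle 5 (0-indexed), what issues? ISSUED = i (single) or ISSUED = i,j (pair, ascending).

#0 head=0: mulh i0 no-port MUL/MUL
#1 head=1: mul+sll i1+i2 2-wide
#2 head=3: sub+ld i3+i4 2-wide
#3 head=5: st i5 no-port MEM/MEM
#4 head=6: ld i6 RAW r3
#5 head=7: add+add i7+i8 2-wide
#6 head=9: xor+blt i9+i10 2-wide
#7 head=11: sub+add i11+i12 2-wide
#8 head=13: xor i13 tail

ISSUED = 7,8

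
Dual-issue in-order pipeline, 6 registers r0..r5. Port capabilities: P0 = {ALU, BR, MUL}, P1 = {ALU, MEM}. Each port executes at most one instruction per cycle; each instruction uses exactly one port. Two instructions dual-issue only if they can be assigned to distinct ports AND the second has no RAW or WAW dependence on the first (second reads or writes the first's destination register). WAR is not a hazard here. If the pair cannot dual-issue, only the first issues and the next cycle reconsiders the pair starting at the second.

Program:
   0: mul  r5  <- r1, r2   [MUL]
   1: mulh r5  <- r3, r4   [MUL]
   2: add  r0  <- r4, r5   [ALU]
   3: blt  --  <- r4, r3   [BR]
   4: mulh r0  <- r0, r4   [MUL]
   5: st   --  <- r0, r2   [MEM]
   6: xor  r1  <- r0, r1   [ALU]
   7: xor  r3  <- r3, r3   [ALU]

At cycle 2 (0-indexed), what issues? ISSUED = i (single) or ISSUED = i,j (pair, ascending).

0. mul @i0  | no-port MUL/MUL
1. mulh @i1  | RAW r5
2. add;blt @i2/i3  | dual
3. mulh @i4  | RAW r0
4. st;xor @i5/i6  | dual
5. xor @i7  | tail

ISSUED = 2,3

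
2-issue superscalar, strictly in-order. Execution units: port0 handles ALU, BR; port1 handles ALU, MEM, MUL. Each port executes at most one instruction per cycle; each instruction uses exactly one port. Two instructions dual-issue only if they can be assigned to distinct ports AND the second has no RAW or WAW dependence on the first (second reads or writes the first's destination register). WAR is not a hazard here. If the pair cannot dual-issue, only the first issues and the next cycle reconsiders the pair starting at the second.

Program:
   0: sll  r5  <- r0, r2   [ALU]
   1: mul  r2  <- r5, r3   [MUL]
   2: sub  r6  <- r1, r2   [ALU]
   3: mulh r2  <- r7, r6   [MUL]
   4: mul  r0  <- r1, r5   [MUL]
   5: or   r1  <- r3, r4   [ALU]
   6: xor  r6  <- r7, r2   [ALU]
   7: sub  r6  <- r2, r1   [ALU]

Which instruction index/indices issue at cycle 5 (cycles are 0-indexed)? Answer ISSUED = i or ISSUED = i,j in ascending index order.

t=0 i0:sll ; RAW r5
t=1 i1:mul ; RAW r2
t=2 i2:sub ; RAW r6
t=3 i3:mulh ; no-port MUL/MUL
t=4 i4/i5:mul/or ; pair
t=5 i6:xor ; WAW r6
t=6 i7:sub ; tail

ISSUED = 6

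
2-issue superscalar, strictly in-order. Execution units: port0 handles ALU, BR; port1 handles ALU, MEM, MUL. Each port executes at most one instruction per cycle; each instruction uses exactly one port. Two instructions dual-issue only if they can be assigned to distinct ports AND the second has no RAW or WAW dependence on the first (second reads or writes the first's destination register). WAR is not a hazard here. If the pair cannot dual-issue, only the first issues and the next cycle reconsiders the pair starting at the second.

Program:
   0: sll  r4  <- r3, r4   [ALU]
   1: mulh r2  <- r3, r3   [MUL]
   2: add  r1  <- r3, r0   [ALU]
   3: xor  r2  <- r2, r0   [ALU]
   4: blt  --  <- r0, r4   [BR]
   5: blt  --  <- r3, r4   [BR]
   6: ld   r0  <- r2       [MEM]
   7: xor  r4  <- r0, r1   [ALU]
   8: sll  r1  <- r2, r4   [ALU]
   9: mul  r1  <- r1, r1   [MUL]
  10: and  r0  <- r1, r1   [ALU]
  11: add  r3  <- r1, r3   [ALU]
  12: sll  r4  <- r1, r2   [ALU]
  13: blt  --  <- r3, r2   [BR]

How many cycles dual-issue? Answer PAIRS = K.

PAIRS = 5

c0: i0,i1 sll.ALU;mulh.MUL  dual
c1: i2,i3 add.ALU;xor.ALU  dual
c2: i4 blt.BR  no-port BR/BR
c3: i5,i6 blt.BR;ld.MEM  dual
c4: i7 xor.ALU  RAW r4
c5: i8 sll.ALU  RAW+WAW r1
c6: i9 mul.MUL  RAW r1
c7: i10,i11 and.ALU;add.ALU  dual
c8: i12,i13 sll.ALU;blt.BR  dual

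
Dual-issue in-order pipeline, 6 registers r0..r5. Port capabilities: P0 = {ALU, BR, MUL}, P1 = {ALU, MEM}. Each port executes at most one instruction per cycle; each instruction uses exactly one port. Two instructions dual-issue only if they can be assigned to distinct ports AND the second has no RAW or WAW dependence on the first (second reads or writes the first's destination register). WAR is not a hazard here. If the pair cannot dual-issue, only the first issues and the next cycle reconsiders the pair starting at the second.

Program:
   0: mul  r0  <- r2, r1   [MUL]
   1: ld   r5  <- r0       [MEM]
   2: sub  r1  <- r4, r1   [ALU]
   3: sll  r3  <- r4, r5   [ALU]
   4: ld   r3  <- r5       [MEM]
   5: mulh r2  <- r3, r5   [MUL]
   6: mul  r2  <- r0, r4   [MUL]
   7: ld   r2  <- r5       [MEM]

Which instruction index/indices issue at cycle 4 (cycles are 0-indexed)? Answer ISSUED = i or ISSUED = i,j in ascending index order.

ISSUED = 5

t=0 i0:mul ; RAW r0
t=1 i1,i2:ld sub ; dual
t=2 i3:sll ; WAW r3
t=3 i4:ld ; RAW r3
t=4 i5:mulh ; no-port MUL/MUL
t=5 i6:mul ; WAW r2
t=6 i7:ld ; tail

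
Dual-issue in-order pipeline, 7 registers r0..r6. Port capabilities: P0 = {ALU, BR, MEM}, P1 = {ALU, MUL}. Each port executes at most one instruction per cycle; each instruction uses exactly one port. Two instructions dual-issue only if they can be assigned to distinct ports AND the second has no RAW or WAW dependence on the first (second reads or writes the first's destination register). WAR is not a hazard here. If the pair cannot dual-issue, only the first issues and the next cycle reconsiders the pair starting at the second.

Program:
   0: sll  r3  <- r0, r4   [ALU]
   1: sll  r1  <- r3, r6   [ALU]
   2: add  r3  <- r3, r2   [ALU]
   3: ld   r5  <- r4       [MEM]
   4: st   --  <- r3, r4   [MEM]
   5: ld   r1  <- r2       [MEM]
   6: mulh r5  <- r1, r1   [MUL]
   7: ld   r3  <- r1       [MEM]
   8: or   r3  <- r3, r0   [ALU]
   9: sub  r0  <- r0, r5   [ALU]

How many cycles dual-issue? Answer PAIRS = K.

c0: i0 sll.ALU  RAW r3
c1: i1&i2 sll.ALU add.ALU  pair
c2: i3 ld.MEM  no-port MEM/MEM
c3: i4 st.MEM  no-port MEM/MEM
c4: i5 ld.MEM  RAW r1
c5: i6&i7 mulh.MUL ld.MEM  pair
c6: i8&i9 or.ALU sub.ALU  pair

PAIRS = 3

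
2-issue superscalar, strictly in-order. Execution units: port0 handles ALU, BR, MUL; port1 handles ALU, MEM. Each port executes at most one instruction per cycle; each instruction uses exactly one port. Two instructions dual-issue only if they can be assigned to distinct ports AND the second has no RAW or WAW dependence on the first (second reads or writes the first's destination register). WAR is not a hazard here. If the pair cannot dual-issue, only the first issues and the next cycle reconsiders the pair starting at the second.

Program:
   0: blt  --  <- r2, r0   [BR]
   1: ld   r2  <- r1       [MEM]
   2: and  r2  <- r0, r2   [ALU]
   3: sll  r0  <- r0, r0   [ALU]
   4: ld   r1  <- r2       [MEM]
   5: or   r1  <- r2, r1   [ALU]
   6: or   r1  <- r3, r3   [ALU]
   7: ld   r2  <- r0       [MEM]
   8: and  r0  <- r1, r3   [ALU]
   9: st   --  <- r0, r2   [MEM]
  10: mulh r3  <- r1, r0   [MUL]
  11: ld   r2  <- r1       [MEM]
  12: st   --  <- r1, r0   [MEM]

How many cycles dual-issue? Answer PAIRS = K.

PAIRS = 4

t=0 i0,i1:blt/ld ; dual
t=1 i2,i3:and/sll ; dual
t=2 i4:ld ; RAW+WAW r1
t=3 i5:or ; WAW r1
t=4 i6,i7:or/ld ; dual
t=5 i8:and ; RAW r0
t=6 i9,i10:st/mulh ; dual
t=7 i11:ld ; no-port MEM/MEM
t=8 i12:st ; tail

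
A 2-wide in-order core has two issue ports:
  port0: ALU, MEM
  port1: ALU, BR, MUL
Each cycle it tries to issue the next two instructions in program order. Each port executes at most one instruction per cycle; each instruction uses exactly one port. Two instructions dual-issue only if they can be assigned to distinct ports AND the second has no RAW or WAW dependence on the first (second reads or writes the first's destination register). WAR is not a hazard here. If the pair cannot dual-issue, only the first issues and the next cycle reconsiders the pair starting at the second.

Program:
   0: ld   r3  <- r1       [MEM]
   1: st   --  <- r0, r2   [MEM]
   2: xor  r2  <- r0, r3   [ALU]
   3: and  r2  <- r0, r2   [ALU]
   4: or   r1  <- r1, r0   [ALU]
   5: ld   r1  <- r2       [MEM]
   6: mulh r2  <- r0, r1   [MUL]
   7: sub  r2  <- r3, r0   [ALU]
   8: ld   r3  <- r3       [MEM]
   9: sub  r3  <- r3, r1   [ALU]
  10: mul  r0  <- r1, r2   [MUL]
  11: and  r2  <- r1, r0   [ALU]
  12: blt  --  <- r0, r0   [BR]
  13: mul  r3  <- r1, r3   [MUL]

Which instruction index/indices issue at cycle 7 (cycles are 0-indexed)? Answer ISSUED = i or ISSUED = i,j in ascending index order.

c0: i0 ld  no-port MEM/MEM
c1: i1,i2 st;xor  pair
c2: i3,i4 and;or  pair
c3: i5 ld  RAW r1
c4: i6 mulh  WAW r2
c5: i7,i8 sub;ld  pair
c6: i9,i10 sub;mul  pair
c7: i11,i12 and;blt  pair
c8: i13 mul  tail

ISSUED = 11,12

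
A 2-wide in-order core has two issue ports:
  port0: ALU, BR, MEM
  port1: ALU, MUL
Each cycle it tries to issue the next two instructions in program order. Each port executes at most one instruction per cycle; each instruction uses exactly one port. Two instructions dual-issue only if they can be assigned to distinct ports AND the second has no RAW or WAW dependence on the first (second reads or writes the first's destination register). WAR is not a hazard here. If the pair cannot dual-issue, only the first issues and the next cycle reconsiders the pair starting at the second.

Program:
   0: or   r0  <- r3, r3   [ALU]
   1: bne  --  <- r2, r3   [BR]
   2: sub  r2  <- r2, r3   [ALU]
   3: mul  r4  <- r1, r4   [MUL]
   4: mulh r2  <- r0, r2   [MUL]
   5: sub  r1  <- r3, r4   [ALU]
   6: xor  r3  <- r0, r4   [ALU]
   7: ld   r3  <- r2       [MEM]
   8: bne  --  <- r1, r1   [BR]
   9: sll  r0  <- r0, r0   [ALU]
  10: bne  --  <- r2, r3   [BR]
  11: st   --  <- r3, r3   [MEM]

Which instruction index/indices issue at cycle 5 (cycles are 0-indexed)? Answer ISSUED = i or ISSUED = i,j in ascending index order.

t=0 i0+i1:or.ALU+bne.BR ; dual
t=1 i2+i3:sub.ALU+mul.MUL ; dual
t=2 i4+i5:mulh.MUL+sub.ALU ; dual
t=3 i6:xor.ALU ; WAW r3
t=4 i7:ld.MEM ; no-port MEM/BR
t=5 i8+i9:bne.BR+sll.ALU ; dual
t=6 i10:bne.BR ; no-port BR/MEM
t=7 i11:st.MEM ; tail

ISSUED = 8,9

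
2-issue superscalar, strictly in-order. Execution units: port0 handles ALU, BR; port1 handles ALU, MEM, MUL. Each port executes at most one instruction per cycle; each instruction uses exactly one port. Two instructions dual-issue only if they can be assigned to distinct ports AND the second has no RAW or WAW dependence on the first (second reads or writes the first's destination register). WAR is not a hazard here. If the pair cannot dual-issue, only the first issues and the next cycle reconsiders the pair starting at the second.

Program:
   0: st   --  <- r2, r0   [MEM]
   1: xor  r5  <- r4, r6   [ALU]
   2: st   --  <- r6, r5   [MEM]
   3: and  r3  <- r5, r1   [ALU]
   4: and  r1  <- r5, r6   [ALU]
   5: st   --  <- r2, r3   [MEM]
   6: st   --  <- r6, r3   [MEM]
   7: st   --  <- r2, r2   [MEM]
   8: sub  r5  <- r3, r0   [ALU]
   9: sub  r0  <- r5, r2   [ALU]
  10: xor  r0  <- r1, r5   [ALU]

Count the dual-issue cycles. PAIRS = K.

#0 head=0: st.MEM xor.ALU i0+i1 2-wide
#1 head=2: st.MEM and.ALU i2+i3 2-wide
#2 head=4: and.ALU st.MEM i4+i5 2-wide
#3 head=6: st.MEM i6 no-port MEM/MEM
#4 head=7: st.MEM sub.ALU i7+i8 2-wide
#5 head=9: sub.ALU i9 WAW r0
#6 head=10: xor.ALU i10 tail

PAIRS = 4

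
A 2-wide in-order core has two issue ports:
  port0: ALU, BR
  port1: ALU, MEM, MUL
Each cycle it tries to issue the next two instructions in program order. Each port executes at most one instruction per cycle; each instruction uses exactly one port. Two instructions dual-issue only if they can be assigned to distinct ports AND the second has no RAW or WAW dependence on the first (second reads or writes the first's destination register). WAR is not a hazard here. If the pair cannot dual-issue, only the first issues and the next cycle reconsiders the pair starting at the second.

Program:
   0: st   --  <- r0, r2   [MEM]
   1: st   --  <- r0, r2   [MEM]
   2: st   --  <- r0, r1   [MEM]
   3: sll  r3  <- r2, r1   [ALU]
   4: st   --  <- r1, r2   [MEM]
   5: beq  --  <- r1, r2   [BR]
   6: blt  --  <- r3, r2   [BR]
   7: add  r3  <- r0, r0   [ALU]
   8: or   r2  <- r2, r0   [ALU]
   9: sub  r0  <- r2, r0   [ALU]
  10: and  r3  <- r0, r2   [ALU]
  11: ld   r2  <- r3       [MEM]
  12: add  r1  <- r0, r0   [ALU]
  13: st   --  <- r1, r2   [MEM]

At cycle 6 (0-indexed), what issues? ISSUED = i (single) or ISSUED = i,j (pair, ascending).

ISSUED = 9

0. st @i0  | no-port MEM/MEM
1. st @i1  | no-port MEM/MEM
2. st/sll @i2+i3  | dual
3. st/beq @i4+i5  | dual
4. blt/add @i6+i7  | dual
5. or @i8  | RAW r2
6. sub @i9  | RAW r0
7. and @i10  | RAW r3
8. ld/add @i11+i12  | dual
9. st @i13  | tail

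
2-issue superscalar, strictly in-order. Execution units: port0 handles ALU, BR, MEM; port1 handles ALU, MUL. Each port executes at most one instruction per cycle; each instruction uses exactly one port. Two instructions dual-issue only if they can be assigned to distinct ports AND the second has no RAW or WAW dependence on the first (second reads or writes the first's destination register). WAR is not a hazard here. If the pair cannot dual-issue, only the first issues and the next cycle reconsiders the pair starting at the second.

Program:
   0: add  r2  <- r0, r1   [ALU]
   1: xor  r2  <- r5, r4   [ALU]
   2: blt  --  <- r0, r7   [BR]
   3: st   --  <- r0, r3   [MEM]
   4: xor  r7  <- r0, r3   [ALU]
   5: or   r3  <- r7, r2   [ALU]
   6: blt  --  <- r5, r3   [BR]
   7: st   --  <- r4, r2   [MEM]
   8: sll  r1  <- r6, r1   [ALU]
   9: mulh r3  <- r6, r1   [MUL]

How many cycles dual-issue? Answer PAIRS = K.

PAIRS = 3

[0] i0  add  -- WAW r2
[1] i1,i2  xor;blt  -- pair
[2] i3,i4  st;xor  -- pair
[3] i5  or  -- RAW r3
[4] i6  blt  -- no-port BR/MEM
[5] i7,i8  st;sll  -- pair
[6] i9  mulh  -- tail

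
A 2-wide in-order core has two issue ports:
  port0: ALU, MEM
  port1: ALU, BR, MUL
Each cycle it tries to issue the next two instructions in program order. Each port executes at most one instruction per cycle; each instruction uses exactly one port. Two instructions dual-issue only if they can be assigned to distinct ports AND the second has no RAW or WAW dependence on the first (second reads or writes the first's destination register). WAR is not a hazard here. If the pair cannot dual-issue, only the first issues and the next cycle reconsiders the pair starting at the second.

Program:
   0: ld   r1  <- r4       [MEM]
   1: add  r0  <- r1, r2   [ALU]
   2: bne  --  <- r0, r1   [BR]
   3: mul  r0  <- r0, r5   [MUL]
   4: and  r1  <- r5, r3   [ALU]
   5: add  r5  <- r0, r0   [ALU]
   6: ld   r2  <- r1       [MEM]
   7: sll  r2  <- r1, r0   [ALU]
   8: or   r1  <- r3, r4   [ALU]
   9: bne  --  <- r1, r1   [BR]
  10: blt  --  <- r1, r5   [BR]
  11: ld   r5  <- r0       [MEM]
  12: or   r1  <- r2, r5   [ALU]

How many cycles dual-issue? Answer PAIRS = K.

c0: i0 ld  RAW r1
c1: i1 add  RAW r0
c2: i2 bne  no-port BR/MUL
c3: i3,i4 mul+and  dual
c4: i5,i6 add+ld  dual
c5: i7,i8 sll+or  dual
c6: i9 bne  no-port BR/BR
c7: i10,i11 blt+ld  dual
c8: i12 or  tail

PAIRS = 4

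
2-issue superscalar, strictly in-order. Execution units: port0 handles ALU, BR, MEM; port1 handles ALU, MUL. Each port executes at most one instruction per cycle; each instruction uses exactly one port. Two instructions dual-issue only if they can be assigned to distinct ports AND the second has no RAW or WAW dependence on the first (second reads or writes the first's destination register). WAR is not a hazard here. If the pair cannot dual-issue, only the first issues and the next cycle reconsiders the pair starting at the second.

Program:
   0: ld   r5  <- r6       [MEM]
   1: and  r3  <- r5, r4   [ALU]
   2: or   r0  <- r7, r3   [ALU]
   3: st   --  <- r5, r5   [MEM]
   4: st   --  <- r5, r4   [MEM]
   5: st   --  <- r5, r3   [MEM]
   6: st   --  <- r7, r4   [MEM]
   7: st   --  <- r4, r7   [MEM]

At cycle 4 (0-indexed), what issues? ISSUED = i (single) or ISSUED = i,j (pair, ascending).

#0 head=0: ld i0 RAW r5
#1 head=1: and i1 RAW r3
#2 head=2: or/st i2,i3 pair
#3 head=4: st i4 no-port MEM/MEM
#4 head=5: st i5 no-port MEM/MEM
#5 head=6: st i6 no-port MEM/MEM
#6 head=7: st i7 tail

ISSUED = 5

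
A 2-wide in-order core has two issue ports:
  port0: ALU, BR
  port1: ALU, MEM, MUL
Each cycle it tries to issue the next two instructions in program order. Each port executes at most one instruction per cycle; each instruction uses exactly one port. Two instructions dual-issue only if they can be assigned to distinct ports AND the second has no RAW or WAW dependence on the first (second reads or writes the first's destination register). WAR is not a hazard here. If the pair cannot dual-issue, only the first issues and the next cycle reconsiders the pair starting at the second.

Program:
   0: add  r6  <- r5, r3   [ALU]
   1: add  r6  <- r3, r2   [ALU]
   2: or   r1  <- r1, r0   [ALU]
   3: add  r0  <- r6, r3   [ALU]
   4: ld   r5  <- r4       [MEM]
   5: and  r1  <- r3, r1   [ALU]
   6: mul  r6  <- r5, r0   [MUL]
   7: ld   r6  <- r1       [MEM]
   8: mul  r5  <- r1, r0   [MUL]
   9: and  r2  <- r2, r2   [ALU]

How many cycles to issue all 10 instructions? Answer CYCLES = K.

t=0 i0:add ; WAW r6
t=1 i1,i2:add or ; dual
t=2 i3,i4:add ld ; dual
t=3 i5,i6:and mul ; dual
t=4 i7:ld ; no-port MEM/MUL
t=5 i8,i9:mul and ; dual

CYCLES = 6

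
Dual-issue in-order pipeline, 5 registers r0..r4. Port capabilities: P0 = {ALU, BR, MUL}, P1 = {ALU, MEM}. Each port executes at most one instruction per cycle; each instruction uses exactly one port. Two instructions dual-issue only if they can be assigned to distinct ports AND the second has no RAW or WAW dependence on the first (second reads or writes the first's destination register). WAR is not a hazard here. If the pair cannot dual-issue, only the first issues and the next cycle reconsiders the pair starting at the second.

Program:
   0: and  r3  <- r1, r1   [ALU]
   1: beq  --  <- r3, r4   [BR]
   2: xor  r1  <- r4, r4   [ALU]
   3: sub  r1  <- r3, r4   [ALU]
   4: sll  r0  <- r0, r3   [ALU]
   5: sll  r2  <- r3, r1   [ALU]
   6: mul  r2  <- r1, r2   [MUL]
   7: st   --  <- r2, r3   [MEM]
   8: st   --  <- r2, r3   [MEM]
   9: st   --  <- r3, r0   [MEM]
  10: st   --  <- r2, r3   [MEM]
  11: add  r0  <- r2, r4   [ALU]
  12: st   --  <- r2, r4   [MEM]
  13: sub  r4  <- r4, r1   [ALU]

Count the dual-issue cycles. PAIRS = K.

  cy0 -> i0 (and.ALU) RAW r3
  cy1 -> i1,i2 (beq.BR+xor.ALU) dual
  cy2 -> i3,i4 (sub.ALU+sll.ALU) dual
  cy3 -> i5 (sll.ALU) RAW+WAW r2
  cy4 -> i6 (mul.MUL) RAW r2
  cy5 -> i7 (st.MEM) no-port MEM/MEM
  cy6 -> i8 (st.MEM) no-port MEM/MEM
  cy7 -> i9 (st.MEM) no-port MEM/MEM
  cy8 -> i10,i11 (st.MEM+add.ALU) dual
  cy9 -> i12,i13 (st.MEM+sub.ALU) dual

PAIRS = 4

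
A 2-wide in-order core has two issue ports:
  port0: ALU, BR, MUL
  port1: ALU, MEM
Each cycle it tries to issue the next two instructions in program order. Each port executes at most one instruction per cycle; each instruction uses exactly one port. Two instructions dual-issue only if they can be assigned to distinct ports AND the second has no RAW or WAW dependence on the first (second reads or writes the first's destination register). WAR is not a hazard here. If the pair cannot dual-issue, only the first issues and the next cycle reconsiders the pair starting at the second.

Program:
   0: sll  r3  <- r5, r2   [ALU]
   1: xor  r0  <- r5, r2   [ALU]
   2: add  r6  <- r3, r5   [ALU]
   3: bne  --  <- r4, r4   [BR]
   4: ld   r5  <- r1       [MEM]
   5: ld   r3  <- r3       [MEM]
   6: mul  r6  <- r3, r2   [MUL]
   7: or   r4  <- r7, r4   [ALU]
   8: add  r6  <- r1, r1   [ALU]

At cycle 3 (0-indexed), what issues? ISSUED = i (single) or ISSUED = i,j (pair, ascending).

0. sll.ALU;xor.ALU @i0&i1  | pair
1. add.ALU;bne.BR @i2&i3  | pair
2. ld.MEM @i4  | no-port MEM/MEM
3. ld.MEM @i5  | RAW r3
4. mul.MUL;or.ALU @i6&i7  | pair
5. add.ALU @i8  | tail

ISSUED = 5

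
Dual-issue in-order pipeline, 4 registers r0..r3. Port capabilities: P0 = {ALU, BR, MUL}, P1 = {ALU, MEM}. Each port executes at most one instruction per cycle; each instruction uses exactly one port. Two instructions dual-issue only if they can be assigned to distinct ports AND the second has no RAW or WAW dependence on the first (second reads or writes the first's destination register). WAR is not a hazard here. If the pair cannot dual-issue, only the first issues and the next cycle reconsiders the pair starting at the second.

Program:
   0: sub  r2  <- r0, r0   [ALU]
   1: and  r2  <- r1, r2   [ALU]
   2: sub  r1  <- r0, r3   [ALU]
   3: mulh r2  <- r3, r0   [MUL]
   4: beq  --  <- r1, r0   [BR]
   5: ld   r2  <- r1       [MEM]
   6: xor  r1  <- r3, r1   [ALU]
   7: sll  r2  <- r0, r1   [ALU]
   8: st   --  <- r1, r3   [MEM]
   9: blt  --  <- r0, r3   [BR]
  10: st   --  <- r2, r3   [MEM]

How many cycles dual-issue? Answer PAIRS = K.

PAIRS = 4

  cy0 -> i0 (sub.ALU) RAW+WAW r2
  cy1 -> i1&i2 (and.ALU+sub.ALU) 2-wide
  cy2 -> i3 (mulh.MUL) no-port MUL/BR
  cy3 -> i4&i5 (beq.BR+ld.MEM) 2-wide
  cy4 -> i6 (xor.ALU) RAW r1
  cy5 -> i7&i8 (sll.ALU+st.MEM) 2-wide
  cy6 -> i9&i10 (blt.BR+st.MEM) 2-wide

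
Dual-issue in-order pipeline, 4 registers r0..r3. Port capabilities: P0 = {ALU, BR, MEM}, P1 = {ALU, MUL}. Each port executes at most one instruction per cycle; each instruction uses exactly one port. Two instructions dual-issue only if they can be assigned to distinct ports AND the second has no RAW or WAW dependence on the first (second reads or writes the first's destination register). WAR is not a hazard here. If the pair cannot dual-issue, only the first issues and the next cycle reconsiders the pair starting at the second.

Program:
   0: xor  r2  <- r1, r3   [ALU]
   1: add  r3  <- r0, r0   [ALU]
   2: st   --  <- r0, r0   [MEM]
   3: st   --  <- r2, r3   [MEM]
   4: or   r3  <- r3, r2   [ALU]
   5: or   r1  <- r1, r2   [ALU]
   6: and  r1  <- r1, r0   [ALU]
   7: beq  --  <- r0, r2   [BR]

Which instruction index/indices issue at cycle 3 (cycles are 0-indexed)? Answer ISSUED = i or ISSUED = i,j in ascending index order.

[0] i0,i1  xor;add  -- dual
[1] i2  st  -- no-port MEM/MEM
[2] i3,i4  st;or  -- dual
[3] i5  or  -- RAW+WAW r1
[4] i6,i7  and;beq  -- dual

ISSUED = 5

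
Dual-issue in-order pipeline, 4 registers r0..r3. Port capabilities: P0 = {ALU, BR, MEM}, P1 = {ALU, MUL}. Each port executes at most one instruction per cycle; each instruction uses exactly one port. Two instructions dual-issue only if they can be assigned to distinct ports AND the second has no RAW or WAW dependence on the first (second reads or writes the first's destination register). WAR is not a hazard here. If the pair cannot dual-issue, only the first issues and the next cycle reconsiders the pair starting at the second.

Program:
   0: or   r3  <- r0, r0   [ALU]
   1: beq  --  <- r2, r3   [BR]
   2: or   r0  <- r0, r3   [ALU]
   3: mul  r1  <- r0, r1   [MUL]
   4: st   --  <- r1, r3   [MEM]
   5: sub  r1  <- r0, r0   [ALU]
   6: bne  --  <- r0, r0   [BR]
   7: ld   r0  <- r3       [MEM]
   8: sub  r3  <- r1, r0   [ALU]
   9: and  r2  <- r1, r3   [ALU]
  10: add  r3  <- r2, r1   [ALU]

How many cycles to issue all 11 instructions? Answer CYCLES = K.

CYCLES = 9

c0: i0 or.ALU  RAW r3
c1: i1,i2 beq.BR+or.ALU  dual
c2: i3 mul.MUL  RAW r1
c3: i4,i5 st.MEM+sub.ALU  dual
c4: i6 bne.BR  no-port BR/MEM
c5: i7 ld.MEM  RAW r0
c6: i8 sub.ALU  RAW r3
c7: i9 and.ALU  RAW r2
c8: i10 add.ALU  tail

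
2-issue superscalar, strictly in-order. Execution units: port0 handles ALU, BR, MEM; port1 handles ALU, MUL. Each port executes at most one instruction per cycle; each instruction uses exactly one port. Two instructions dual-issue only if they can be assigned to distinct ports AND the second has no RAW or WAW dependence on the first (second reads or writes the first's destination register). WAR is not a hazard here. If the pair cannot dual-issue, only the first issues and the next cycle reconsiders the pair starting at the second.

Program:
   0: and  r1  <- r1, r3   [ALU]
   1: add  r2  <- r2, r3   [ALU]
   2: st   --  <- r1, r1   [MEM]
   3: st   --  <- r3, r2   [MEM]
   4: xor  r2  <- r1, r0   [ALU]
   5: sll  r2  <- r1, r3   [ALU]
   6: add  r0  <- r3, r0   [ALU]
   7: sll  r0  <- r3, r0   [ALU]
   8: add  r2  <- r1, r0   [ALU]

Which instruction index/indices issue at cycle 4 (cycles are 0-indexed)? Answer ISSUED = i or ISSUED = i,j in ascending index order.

ISSUED = 7

0. and.ALU add.ALU @i0&i1  | pair
1. st.MEM @i2  | no-port MEM/MEM
2. st.MEM xor.ALU @i3&i4  | pair
3. sll.ALU add.ALU @i5&i6  | pair
4. sll.ALU @i7  | RAW r0
5. add.ALU @i8  | tail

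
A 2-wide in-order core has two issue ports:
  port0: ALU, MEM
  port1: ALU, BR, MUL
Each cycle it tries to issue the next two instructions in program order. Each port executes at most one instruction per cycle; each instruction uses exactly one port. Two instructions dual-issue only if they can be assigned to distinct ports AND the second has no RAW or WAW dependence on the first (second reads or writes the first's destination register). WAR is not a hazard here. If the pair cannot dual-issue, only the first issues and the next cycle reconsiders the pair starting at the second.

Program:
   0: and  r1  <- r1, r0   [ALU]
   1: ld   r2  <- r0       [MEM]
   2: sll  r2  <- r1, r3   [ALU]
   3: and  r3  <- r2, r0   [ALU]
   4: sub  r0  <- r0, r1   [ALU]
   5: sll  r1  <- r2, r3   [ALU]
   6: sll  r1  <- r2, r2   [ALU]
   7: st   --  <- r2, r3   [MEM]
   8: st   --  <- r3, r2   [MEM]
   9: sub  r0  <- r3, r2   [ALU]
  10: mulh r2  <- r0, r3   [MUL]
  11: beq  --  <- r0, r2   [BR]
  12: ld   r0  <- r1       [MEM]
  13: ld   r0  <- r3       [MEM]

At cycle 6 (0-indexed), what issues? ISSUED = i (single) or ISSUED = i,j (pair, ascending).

ISSUED = 10

[0] i0,i1  and.ALU/ld.MEM  -- dual
[1] i2  sll.ALU  -- RAW r2
[2] i3,i4  and.ALU/sub.ALU  -- dual
[3] i5  sll.ALU  -- WAW r1
[4] i6,i7  sll.ALU/st.MEM  -- dual
[5] i8,i9  st.MEM/sub.ALU  -- dual
[6] i10  mulh.MUL  -- no-port MUL/BR
[7] i11,i12  beq.BR/ld.MEM  -- dual
[8] i13  ld.MEM  -- tail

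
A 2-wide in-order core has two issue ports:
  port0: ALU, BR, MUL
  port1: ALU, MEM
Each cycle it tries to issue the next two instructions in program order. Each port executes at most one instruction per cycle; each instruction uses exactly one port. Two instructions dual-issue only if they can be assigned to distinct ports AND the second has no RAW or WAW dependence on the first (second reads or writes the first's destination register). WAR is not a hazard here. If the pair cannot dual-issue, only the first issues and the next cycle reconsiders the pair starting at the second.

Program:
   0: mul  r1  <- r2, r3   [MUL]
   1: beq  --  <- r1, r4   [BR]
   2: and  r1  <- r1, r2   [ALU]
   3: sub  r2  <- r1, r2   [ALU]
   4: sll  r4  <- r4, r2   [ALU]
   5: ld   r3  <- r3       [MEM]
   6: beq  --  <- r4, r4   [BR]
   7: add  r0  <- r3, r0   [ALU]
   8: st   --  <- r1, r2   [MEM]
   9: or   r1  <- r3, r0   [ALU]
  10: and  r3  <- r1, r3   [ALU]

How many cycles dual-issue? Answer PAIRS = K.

PAIRS = 4

  cy0 -> i0 (mul.MUL) no-port MUL/BR
  cy1 -> i1&i2 (beq.BR and.ALU) dual
  cy2 -> i3 (sub.ALU) RAW r2
  cy3 -> i4&i5 (sll.ALU ld.MEM) dual
  cy4 -> i6&i7 (beq.BR add.ALU) dual
  cy5 -> i8&i9 (st.MEM or.ALU) dual
  cy6 -> i10 (and.ALU) tail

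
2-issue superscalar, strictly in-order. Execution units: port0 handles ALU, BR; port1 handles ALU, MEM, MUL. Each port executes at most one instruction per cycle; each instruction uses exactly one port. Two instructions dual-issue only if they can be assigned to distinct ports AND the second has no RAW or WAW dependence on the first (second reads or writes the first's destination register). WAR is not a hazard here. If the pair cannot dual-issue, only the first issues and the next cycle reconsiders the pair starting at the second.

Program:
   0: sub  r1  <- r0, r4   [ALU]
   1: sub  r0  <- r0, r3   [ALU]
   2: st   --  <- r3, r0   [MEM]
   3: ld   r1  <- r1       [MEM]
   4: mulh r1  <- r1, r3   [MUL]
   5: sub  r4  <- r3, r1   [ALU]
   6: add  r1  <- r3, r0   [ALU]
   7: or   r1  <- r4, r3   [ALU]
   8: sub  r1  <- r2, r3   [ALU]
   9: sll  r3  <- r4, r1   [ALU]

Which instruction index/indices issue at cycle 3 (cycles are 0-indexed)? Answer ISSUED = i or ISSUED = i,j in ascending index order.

[0] i0&i1  sub/sub  -- dual
[1] i2  st  -- no-port MEM/MEM
[2] i3  ld  -- no-port MEM/MUL
[3] i4  mulh  -- RAW r1
[4] i5&i6  sub/add  -- dual
[5] i7  or  -- WAW r1
[6] i8  sub  -- RAW r1
[7] i9  sll  -- tail

ISSUED = 4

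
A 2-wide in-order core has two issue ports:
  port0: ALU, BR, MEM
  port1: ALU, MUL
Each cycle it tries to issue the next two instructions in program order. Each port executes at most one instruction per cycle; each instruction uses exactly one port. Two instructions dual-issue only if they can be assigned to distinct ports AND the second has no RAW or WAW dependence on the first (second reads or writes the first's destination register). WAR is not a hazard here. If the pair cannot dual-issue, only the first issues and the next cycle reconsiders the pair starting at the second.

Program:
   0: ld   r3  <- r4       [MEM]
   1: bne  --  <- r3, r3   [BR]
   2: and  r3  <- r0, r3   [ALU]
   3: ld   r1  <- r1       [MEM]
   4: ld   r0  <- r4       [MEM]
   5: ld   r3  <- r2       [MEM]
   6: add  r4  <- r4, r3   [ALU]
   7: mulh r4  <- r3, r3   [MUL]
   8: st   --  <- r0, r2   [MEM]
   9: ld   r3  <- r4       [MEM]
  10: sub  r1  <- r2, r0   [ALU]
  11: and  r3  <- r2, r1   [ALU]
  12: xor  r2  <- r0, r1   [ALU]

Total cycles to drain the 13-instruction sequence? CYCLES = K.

[0] i0  ld.MEM  -- no-port MEM/BR
[1] i1&i2  bne.BR;and.ALU  -- pair
[2] i3  ld.MEM  -- no-port MEM/MEM
[3] i4  ld.MEM  -- no-port MEM/MEM
[4] i5  ld.MEM  -- RAW r3
[5] i6  add.ALU  -- WAW r4
[6] i7&i8  mulh.MUL;st.MEM  -- pair
[7] i9&i10  ld.MEM;sub.ALU  -- pair
[8] i11&i12  and.ALU;xor.ALU  -- pair

CYCLES = 9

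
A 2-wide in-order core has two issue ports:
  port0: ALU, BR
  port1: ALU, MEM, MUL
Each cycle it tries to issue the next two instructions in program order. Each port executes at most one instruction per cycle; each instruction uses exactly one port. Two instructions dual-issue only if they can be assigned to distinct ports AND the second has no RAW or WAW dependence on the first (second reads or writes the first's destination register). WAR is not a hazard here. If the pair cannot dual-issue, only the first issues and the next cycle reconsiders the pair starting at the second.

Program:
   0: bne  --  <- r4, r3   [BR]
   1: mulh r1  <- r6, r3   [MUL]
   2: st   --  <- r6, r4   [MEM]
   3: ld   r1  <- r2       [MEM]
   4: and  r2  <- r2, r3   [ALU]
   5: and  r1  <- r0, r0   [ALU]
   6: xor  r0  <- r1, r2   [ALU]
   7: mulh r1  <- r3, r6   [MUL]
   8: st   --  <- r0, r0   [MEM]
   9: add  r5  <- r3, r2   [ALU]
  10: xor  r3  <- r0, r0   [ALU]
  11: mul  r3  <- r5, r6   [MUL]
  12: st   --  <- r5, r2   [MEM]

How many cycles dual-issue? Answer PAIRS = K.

PAIRS = 4

t=0 i0&i1:bne/mulh ; dual
t=1 i2:st ; no-port MEM/MEM
t=2 i3&i4:ld/and ; dual
t=3 i5:and ; RAW r1
t=4 i6&i7:xor/mulh ; dual
t=5 i8&i9:st/add ; dual
t=6 i10:xor ; WAW r3
t=7 i11:mul ; no-port MUL/MEM
t=8 i12:st ; tail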